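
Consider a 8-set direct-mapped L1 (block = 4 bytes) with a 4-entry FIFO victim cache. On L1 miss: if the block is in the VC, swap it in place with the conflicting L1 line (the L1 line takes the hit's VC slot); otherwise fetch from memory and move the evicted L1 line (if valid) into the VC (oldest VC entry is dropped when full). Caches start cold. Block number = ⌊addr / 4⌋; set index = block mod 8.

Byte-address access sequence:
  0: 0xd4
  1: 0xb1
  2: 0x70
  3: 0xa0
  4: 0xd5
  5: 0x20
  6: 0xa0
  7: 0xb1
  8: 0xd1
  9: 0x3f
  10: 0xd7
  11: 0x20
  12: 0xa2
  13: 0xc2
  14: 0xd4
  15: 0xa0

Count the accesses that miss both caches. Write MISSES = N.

MISSES = 8

0: 0xd4 (blk 53, set 5) → MISS  vc=[]
1: 0xb1 (blk 44, set 4) → MISS  vc=[]
2: 0x70 (blk 28, set 4) → MISS  vc=[44]
3: 0xa0 (blk 40, set 0) → MISS  vc=[44]
4: 0xd5 (blk 53, set 5) → L1-HIT  vc=[44]
5: 0x20 (blk 8, set 0) → MISS  vc=[44, 40]
6: 0xa0 (blk 40, set 0) → VC-HIT  vc=[44, 8]
7: 0xb1 (blk 44, set 4) → VC-HIT  vc=[28, 8]
8: 0xd1 (blk 52, set 4) → MISS  vc=[28, 8, 44]
9: 0x3f (blk 15, set 7) → MISS  vc=[28, 8, 44]
10: 0xd7 (blk 53, set 5) → L1-HIT  vc=[28, 8, 44]
11: 0x20 (blk 8, set 0) → VC-HIT  vc=[28, 40, 44]
12: 0xa2 (blk 40, set 0) → VC-HIT  vc=[28, 8, 44]
13: 0xc2 (blk 48, set 0) → MISS  vc=[28, 8, 44, 40]
14: 0xd4 (blk 53, set 5) → L1-HIT  vc=[28, 8, 44, 40]
15: 0xa0 (blk 40, set 0) → VC-HIT  vc=[28, 8, 44, 48]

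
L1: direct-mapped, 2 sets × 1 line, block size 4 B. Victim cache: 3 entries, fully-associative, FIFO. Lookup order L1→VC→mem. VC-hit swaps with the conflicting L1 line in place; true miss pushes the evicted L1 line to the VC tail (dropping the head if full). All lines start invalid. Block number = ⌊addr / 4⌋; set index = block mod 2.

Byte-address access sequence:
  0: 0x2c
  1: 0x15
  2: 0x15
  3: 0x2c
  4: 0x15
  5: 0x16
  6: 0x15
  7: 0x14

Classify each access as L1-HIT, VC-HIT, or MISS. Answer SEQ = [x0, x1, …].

#0 0x2c→b11/s1 MISS; vc=[]
#1 0x15→b5/s1 MISS; vc=[11]
#2 0x15→b5/s1 L1-HIT; vc=[11]
#3 0x2c→b11/s1 VC-HIT; vc=[5]
#4 0x15→b5/s1 VC-HIT; vc=[11]
#5 0x16→b5/s1 L1-HIT; vc=[11]
#6 0x15→b5/s1 L1-HIT; vc=[11]
#7 0x14→b5/s1 L1-HIT; vc=[11]

SEQ = [MISS, MISS, L1-HIT, VC-HIT, VC-HIT, L1-HIT, L1-HIT, L1-HIT]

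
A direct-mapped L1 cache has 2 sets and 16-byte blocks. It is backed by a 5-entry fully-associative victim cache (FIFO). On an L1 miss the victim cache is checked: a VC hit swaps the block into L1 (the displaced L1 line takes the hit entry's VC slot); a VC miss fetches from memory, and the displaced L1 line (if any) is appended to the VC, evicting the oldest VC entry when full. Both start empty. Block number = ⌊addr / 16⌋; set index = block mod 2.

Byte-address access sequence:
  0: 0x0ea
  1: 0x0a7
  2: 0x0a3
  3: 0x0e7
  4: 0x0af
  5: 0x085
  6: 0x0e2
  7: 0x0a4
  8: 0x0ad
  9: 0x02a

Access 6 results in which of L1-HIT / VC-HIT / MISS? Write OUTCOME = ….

OUTCOME = VC-HIT

#0 0xea→b14/s0 MISS; vc=[]
#1 0xa7→b10/s0 MISS; vc=[14]
#2 0xa3→b10/s0 L1-HIT; vc=[14]
#3 0xe7→b14/s0 VC-HIT; vc=[10]
#4 0xaf→b10/s0 VC-HIT; vc=[14]
#5 0x85→b8/s0 MISS; vc=[14,10]
#6 0xe2→b14/s0 VC-HIT; vc=[8,10]
#7 0xa4→b10/s0 VC-HIT; vc=[8,14]
#8 0xad→b10/s0 L1-HIT; vc=[8,14]
#9 0x2a→b2/s0 MISS; vc=[8,14,10]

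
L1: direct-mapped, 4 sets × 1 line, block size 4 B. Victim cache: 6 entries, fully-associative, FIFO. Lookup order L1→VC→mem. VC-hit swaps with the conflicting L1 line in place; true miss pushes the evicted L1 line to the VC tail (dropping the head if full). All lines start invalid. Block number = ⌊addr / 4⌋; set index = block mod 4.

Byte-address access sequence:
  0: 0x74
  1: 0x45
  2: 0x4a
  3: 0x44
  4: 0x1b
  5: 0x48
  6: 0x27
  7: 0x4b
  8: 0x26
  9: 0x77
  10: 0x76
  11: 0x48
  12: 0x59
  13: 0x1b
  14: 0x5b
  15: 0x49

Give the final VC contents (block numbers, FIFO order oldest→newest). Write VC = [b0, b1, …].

  [0] addr=0x74 blk=29 s=1: MISS | VC []
  [1] addr=0x45 blk=17 s=1: MISS | VC [29]
  [2] addr=0x4a blk=18 s=2: MISS | VC [29]
  [3] addr=0x44 blk=17 s=1: L1-HIT | VC [29]
  [4] addr=0x1b blk=6 s=2: MISS | VC [29, 18]
  [5] addr=0x48 blk=18 s=2: VC-HIT | VC [29, 6]
  [6] addr=0x27 blk=9 s=1: MISS | VC [29, 6, 17]
  [7] addr=0x4b blk=18 s=2: L1-HIT | VC [29, 6, 17]
  [8] addr=0x26 blk=9 s=1: L1-HIT | VC [29, 6, 17]
  [9] addr=0x77 blk=29 s=1: VC-HIT | VC [9, 6, 17]
  [10] addr=0x76 blk=29 s=1: L1-HIT | VC [9, 6, 17]
  [11] addr=0x48 blk=18 s=2: L1-HIT | VC [9, 6, 17]
  [12] addr=0x59 blk=22 s=2: MISS | VC [9, 6, 17, 18]
  [13] addr=0x1b blk=6 s=2: VC-HIT | VC [9, 22, 17, 18]
  [14] addr=0x5b blk=22 s=2: VC-HIT | VC [9, 6, 17, 18]
  [15] addr=0x49 blk=18 s=2: VC-HIT | VC [9, 6, 17, 22]

VC = [9, 6, 17, 22]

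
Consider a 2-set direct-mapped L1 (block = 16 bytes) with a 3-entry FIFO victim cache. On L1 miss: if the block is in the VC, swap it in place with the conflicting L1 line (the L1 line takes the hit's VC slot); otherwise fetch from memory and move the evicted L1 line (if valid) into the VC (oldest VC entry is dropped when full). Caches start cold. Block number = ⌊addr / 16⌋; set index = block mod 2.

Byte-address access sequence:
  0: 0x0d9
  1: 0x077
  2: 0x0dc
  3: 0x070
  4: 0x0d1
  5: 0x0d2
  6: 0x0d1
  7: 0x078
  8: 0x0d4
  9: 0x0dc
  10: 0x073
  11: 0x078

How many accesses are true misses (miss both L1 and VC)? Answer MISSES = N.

  [0] addr=0xd9 blk=13 s=1: MISS | VC []
  [1] addr=0x77 blk=7 s=1: MISS | VC [13]
  [2] addr=0xdc blk=13 s=1: VC-HIT | VC [7]
  [3] addr=0x70 blk=7 s=1: VC-HIT | VC [13]
  [4] addr=0xd1 blk=13 s=1: VC-HIT | VC [7]
  [5] addr=0xd2 blk=13 s=1: L1-HIT | VC [7]
  [6] addr=0xd1 blk=13 s=1: L1-HIT | VC [7]
  [7] addr=0x78 blk=7 s=1: VC-HIT | VC [13]
  [8] addr=0xd4 blk=13 s=1: VC-HIT | VC [7]
  [9] addr=0xdc blk=13 s=1: L1-HIT | VC [7]
  [10] addr=0x73 blk=7 s=1: VC-HIT | VC [13]
  [11] addr=0x78 blk=7 s=1: L1-HIT | VC [13]

MISSES = 2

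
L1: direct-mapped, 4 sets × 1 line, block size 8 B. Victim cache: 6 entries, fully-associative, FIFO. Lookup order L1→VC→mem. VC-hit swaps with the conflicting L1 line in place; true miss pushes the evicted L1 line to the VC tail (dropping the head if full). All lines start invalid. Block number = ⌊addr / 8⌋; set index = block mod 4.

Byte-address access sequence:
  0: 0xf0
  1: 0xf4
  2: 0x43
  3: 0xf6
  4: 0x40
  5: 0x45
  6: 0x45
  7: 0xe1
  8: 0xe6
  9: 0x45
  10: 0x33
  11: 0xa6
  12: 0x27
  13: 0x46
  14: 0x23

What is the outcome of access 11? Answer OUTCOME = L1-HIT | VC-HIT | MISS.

OUTCOME = MISS

0: 0xf0 (blk 30, set 2) → MISS  vc=[]
1: 0xf4 (blk 30, set 2) → L1-HIT  vc=[]
2: 0x43 (blk 8, set 0) → MISS  vc=[]
3: 0xf6 (blk 30, set 2) → L1-HIT  vc=[]
4: 0x40 (blk 8, set 0) → L1-HIT  vc=[]
5: 0x45 (blk 8, set 0) → L1-HIT  vc=[]
6: 0x45 (blk 8, set 0) → L1-HIT  vc=[]
7: 0xe1 (blk 28, set 0) → MISS  vc=[8]
8: 0xe6 (blk 28, set 0) → L1-HIT  vc=[8]
9: 0x45 (blk 8, set 0) → VC-HIT  vc=[28]
10: 0x33 (blk 6, set 2) → MISS  vc=[28, 30]
11: 0xa6 (blk 20, set 0) → MISS  vc=[28, 30, 8]
12: 0x27 (blk 4, set 0) → MISS  vc=[28, 30, 8, 20]
13: 0x46 (blk 8, set 0) → VC-HIT  vc=[28, 30, 4, 20]
14: 0x23 (blk 4, set 0) → VC-HIT  vc=[28, 30, 8, 20]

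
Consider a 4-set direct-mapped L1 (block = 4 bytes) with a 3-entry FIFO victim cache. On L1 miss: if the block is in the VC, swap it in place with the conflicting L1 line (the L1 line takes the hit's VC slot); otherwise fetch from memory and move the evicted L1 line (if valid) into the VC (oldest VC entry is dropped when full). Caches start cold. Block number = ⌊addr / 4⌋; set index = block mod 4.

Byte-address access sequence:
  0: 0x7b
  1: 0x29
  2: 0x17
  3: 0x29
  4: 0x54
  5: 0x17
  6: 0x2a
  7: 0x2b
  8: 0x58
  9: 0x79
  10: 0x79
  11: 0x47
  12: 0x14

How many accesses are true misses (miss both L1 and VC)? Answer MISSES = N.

  [0] addr=0x7b blk=30 s=2: MISS | VC []
  [1] addr=0x29 blk=10 s=2: MISS | VC [30]
  [2] addr=0x17 blk=5 s=1: MISS | VC [30]
  [3] addr=0x29 blk=10 s=2: L1-HIT | VC [30]
  [4] addr=0x54 blk=21 s=1: MISS | VC [30, 5]
  [5] addr=0x17 blk=5 s=1: VC-HIT | VC [30, 21]
  [6] addr=0x2a blk=10 s=2: L1-HIT | VC [30, 21]
  [7] addr=0x2b blk=10 s=2: L1-HIT | VC [30, 21]
  [8] addr=0x58 blk=22 s=2: MISS | VC [30, 21, 10]
  [9] addr=0x79 blk=30 s=2: VC-HIT | VC [22, 21, 10]
  [10] addr=0x79 blk=30 s=2: L1-HIT | VC [22, 21, 10]
  [11] addr=0x47 blk=17 s=1: MISS | VC [21, 10, 5]
  [12] addr=0x14 blk=5 s=1: VC-HIT | VC [21, 10, 17]

MISSES = 6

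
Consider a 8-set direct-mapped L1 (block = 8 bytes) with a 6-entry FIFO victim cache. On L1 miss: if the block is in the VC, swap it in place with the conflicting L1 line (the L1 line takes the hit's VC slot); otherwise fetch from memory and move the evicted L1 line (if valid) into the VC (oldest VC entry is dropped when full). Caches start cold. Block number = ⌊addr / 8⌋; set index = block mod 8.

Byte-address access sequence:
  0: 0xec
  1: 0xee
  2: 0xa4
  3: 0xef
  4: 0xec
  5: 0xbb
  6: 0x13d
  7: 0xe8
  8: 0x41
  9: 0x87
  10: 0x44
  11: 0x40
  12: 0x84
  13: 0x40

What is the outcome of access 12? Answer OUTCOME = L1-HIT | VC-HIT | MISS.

OUTCOME = VC-HIT

0: 0xec (blk 29, set 5) → MISS  vc=[]
1: 0xee (blk 29, set 5) → L1-HIT  vc=[]
2: 0xa4 (blk 20, set 4) → MISS  vc=[]
3: 0xef (blk 29, set 5) → L1-HIT  vc=[]
4: 0xec (blk 29, set 5) → L1-HIT  vc=[]
5: 0xbb (blk 23, set 7) → MISS  vc=[]
6: 0x13d (blk 39, set 7) → MISS  vc=[23]
7: 0xe8 (blk 29, set 5) → L1-HIT  vc=[23]
8: 0x41 (blk 8, set 0) → MISS  vc=[23]
9: 0x87 (blk 16, set 0) → MISS  vc=[23, 8]
10: 0x44 (blk 8, set 0) → VC-HIT  vc=[23, 16]
11: 0x40 (blk 8, set 0) → L1-HIT  vc=[23, 16]
12: 0x84 (blk 16, set 0) → VC-HIT  vc=[23, 8]
13: 0x40 (blk 8, set 0) → VC-HIT  vc=[23, 16]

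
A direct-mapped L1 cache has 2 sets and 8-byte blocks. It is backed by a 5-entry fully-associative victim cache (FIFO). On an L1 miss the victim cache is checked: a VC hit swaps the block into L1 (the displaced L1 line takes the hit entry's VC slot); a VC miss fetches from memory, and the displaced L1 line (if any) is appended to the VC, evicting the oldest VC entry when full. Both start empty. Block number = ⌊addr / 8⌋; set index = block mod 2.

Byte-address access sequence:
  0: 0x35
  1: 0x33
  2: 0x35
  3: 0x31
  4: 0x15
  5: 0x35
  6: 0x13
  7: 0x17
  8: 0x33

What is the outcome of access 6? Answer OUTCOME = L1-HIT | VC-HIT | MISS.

0: 0x35 (blk 6, set 0) → MISS  vc=[]
1: 0x33 (blk 6, set 0) → L1-HIT  vc=[]
2: 0x35 (blk 6, set 0) → L1-HIT  vc=[]
3: 0x31 (blk 6, set 0) → L1-HIT  vc=[]
4: 0x15 (blk 2, set 0) → MISS  vc=[6]
5: 0x35 (blk 6, set 0) → VC-HIT  vc=[2]
6: 0x13 (blk 2, set 0) → VC-HIT  vc=[6]
7: 0x17 (blk 2, set 0) → L1-HIT  vc=[6]
8: 0x33 (blk 6, set 0) → VC-HIT  vc=[2]

OUTCOME = VC-HIT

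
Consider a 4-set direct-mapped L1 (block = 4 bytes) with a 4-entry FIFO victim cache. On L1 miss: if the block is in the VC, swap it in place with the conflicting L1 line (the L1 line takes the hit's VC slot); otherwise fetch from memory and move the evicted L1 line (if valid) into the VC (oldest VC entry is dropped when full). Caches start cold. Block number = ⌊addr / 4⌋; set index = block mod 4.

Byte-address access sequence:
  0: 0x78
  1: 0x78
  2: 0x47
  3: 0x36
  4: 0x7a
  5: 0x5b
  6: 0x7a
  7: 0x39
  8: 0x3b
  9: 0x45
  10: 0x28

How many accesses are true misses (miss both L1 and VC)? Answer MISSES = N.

  [0] addr=0x78 blk=30 s=2: MISS | VC []
  [1] addr=0x78 blk=30 s=2: L1-HIT | VC []
  [2] addr=0x47 blk=17 s=1: MISS | VC []
  [3] addr=0x36 blk=13 s=1: MISS | VC [17]
  [4] addr=0x7a blk=30 s=2: L1-HIT | VC [17]
  [5] addr=0x5b blk=22 s=2: MISS | VC [17, 30]
  [6] addr=0x7a blk=30 s=2: VC-HIT | VC [17, 22]
  [7] addr=0x39 blk=14 s=2: MISS | VC [17, 22, 30]
  [8] addr=0x3b blk=14 s=2: L1-HIT | VC [17, 22, 30]
  [9] addr=0x45 blk=17 s=1: VC-HIT | VC [13, 22, 30]
  [10] addr=0x28 blk=10 s=2: MISS | VC [13, 22, 30, 14]

MISSES = 6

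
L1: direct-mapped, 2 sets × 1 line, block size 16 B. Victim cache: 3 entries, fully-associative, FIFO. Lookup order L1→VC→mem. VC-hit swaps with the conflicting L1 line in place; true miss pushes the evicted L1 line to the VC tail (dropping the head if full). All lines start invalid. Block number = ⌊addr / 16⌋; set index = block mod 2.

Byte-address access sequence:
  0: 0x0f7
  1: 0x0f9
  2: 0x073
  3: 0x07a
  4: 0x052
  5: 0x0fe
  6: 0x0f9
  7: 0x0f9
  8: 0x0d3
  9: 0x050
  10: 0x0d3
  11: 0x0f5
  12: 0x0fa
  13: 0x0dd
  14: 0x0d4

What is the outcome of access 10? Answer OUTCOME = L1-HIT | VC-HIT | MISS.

OUTCOME = VC-HIT

  [0] addr=0xf7 blk=15 s=1: MISS | VC []
  [1] addr=0xf9 blk=15 s=1: L1-HIT | VC []
  [2] addr=0x73 blk=7 s=1: MISS | VC [15]
  [3] addr=0x7a blk=7 s=1: L1-HIT | VC [15]
  [4] addr=0x52 blk=5 s=1: MISS | VC [15, 7]
  [5] addr=0xfe blk=15 s=1: VC-HIT | VC [5, 7]
  [6] addr=0xf9 blk=15 s=1: L1-HIT | VC [5, 7]
  [7] addr=0xf9 blk=15 s=1: L1-HIT | VC [5, 7]
  [8] addr=0xd3 blk=13 s=1: MISS | VC [5, 7, 15]
  [9] addr=0x50 blk=5 s=1: VC-HIT | VC [13, 7, 15]
  [10] addr=0xd3 blk=13 s=1: VC-HIT | VC [5, 7, 15]
  [11] addr=0xf5 blk=15 s=1: VC-HIT | VC [5, 7, 13]
  [12] addr=0xfa blk=15 s=1: L1-HIT | VC [5, 7, 13]
  [13] addr=0xdd blk=13 s=1: VC-HIT | VC [5, 7, 15]
  [14] addr=0xd4 blk=13 s=1: L1-HIT | VC [5, 7, 15]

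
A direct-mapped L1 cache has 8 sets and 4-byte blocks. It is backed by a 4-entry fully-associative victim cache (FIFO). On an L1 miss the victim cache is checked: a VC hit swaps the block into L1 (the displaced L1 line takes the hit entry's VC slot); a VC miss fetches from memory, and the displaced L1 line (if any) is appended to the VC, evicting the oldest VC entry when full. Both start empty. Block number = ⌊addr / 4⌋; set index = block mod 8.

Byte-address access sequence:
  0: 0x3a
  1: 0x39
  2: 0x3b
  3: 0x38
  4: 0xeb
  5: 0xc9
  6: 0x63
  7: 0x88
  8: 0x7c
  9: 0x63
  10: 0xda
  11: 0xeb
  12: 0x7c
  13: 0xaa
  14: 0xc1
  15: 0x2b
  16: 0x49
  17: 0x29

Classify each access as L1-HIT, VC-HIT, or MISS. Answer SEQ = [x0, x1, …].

SEQ = [MISS, L1-HIT, L1-HIT, L1-HIT, MISS, MISS, MISS, MISS, MISS, L1-HIT, MISS, VC-HIT, L1-HIT, MISS, MISS, MISS, MISS, VC-HIT]

0: 0x3a (blk 14, set 6) → MISS  vc=[]
1: 0x39 (blk 14, set 6) → L1-HIT  vc=[]
2: 0x3b (blk 14, set 6) → L1-HIT  vc=[]
3: 0x38 (blk 14, set 6) → L1-HIT  vc=[]
4: 0xeb (blk 58, set 2) → MISS  vc=[]
5: 0xc9 (blk 50, set 2) → MISS  vc=[58]
6: 0x63 (blk 24, set 0) → MISS  vc=[58]
7: 0x88 (blk 34, set 2) → MISS  vc=[58, 50]
8: 0x7c (blk 31, set 7) → MISS  vc=[58, 50]
9: 0x63 (blk 24, set 0) → L1-HIT  vc=[58, 50]
10: 0xda (blk 54, set 6) → MISS  vc=[58, 50, 14]
11: 0xeb (blk 58, set 2) → VC-HIT  vc=[34, 50, 14]
12: 0x7c (blk 31, set 7) → L1-HIT  vc=[34, 50, 14]
13: 0xaa (blk 42, set 2) → MISS  vc=[34, 50, 14, 58]
14: 0xc1 (blk 48, set 0) → MISS  vc=[50, 14, 58, 24]
15: 0x2b (blk 10, set 2) → MISS  vc=[14, 58, 24, 42]
16: 0x49 (blk 18, set 2) → MISS  vc=[58, 24, 42, 10]
17: 0x29 (blk 10, set 2) → VC-HIT  vc=[58, 24, 42, 18]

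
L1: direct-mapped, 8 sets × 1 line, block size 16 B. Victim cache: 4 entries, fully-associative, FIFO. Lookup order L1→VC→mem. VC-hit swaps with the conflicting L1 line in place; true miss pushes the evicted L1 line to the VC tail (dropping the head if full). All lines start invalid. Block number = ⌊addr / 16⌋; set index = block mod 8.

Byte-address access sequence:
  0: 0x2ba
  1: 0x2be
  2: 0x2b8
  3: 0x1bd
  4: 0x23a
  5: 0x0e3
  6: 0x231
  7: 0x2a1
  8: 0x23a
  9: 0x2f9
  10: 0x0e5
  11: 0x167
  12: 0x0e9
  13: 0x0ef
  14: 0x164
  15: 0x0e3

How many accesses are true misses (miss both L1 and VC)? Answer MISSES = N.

#0 0x2ba→b43/s3 MISS; vc=[]
#1 0x2be→b43/s3 L1-HIT; vc=[]
#2 0x2b8→b43/s3 L1-HIT; vc=[]
#3 0x1bd→b27/s3 MISS; vc=[43]
#4 0x23a→b35/s3 MISS; vc=[43,27]
#5 0xe3→b14/s6 MISS; vc=[43,27]
#6 0x231→b35/s3 L1-HIT; vc=[43,27]
#7 0x2a1→b42/s2 MISS; vc=[43,27]
#8 0x23a→b35/s3 L1-HIT; vc=[43,27]
#9 0x2f9→b47/s7 MISS; vc=[43,27]
#10 0xe5→b14/s6 L1-HIT; vc=[43,27]
#11 0x167→b22/s6 MISS; vc=[43,27,14]
#12 0xe9→b14/s6 VC-HIT; vc=[43,27,22]
#13 0xef→b14/s6 L1-HIT; vc=[43,27,22]
#14 0x164→b22/s6 VC-HIT; vc=[43,27,14]
#15 0xe3→b14/s6 VC-HIT; vc=[43,27,22]

MISSES = 7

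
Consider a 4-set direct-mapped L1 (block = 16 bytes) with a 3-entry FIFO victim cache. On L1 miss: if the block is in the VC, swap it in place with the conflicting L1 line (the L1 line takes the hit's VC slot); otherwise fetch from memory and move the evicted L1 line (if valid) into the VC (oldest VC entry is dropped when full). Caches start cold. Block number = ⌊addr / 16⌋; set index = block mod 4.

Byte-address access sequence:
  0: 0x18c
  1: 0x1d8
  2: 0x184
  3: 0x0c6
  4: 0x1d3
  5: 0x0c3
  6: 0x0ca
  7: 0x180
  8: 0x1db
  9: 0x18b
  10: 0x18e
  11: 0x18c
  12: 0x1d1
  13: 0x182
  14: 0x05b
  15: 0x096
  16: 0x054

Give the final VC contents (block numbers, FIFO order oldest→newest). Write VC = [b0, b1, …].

#0 0x18c→b24/s0 MISS; vc=[]
#1 0x1d8→b29/s1 MISS; vc=[]
#2 0x184→b24/s0 L1-HIT; vc=[]
#3 0xc6→b12/s0 MISS; vc=[24]
#4 0x1d3→b29/s1 L1-HIT; vc=[24]
#5 0xc3→b12/s0 L1-HIT; vc=[24]
#6 0xca→b12/s0 L1-HIT; vc=[24]
#7 0x180→b24/s0 VC-HIT; vc=[12]
#8 0x1db→b29/s1 L1-HIT; vc=[12]
#9 0x18b→b24/s0 L1-HIT; vc=[12]
#10 0x18e→b24/s0 L1-HIT; vc=[12]
#11 0x18c→b24/s0 L1-HIT; vc=[12]
#12 0x1d1→b29/s1 L1-HIT; vc=[12]
#13 0x182→b24/s0 L1-HIT; vc=[12]
#14 0x5b→b5/s1 MISS; vc=[12,29]
#15 0x96→b9/s1 MISS; vc=[12,29,5]
#16 0x54→b5/s1 VC-HIT; vc=[12,29,9]

VC = [12, 29, 9]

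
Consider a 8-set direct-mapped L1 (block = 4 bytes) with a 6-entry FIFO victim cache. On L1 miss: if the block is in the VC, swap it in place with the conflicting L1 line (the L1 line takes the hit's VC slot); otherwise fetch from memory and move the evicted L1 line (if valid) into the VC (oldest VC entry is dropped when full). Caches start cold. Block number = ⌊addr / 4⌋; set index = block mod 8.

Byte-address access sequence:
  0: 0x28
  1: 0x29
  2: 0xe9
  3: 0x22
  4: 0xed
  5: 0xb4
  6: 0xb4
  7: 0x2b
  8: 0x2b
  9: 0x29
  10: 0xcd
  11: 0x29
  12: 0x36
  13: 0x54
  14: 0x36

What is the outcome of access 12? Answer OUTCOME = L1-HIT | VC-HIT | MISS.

#0 0x28→b10/s2 MISS; vc=[]
#1 0x29→b10/s2 L1-HIT; vc=[]
#2 0xe9→b58/s2 MISS; vc=[10]
#3 0x22→b8/s0 MISS; vc=[10]
#4 0xed→b59/s3 MISS; vc=[10]
#5 0xb4→b45/s5 MISS; vc=[10]
#6 0xb4→b45/s5 L1-HIT; vc=[10]
#7 0x2b→b10/s2 VC-HIT; vc=[58]
#8 0x2b→b10/s2 L1-HIT; vc=[58]
#9 0x29→b10/s2 L1-HIT; vc=[58]
#10 0xcd→b51/s3 MISS; vc=[58,59]
#11 0x29→b10/s2 L1-HIT; vc=[58,59]
#12 0x36→b13/s5 MISS; vc=[58,59,45]
#13 0x54→b21/s5 MISS; vc=[58,59,45,13]
#14 0x36→b13/s5 VC-HIT; vc=[58,59,45,21]

OUTCOME = MISS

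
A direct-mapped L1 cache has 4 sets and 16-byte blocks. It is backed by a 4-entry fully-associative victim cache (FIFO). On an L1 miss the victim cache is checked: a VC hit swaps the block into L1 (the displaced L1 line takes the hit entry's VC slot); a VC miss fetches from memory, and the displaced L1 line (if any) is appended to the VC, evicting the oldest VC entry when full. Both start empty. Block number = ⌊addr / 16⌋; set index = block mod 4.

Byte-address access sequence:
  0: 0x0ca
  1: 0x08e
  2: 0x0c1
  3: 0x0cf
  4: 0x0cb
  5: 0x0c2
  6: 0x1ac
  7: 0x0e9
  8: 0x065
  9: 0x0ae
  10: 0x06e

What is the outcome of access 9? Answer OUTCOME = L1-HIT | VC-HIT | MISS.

OUTCOME = MISS

  [0] addr=0xca blk=12 s=0: MISS | VC []
  [1] addr=0x8e blk=8 s=0: MISS | VC [12]
  [2] addr=0xc1 blk=12 s=0: VC-HIT | VC [8]
  [3] addr=0xcf blk=12 s=0: L1-HIT | VC [8]
  [4] addr=0xcb blk=12 s=0: L1-HIT | VC [8]
  [5] addr=0xc2 blk=12 s=0: L1-HIT | VC [8]
  [6] addr=0x1ac blk=26 s=2: MISS | VC [8]
  [7] addr=0xe9 blk=14 s=2: MISS | VC [8, 26]
  [8] addr=0x65 blk=6 s=2: MISS | VC [8, 26, 14]
  [9] addr=0xae blk=10 s=2: MISS | VC [8, 26, 14, 6]
  [10] addr=0x6e blk=6 s=2: VC-HIT | VC [8, 26, 14, 10]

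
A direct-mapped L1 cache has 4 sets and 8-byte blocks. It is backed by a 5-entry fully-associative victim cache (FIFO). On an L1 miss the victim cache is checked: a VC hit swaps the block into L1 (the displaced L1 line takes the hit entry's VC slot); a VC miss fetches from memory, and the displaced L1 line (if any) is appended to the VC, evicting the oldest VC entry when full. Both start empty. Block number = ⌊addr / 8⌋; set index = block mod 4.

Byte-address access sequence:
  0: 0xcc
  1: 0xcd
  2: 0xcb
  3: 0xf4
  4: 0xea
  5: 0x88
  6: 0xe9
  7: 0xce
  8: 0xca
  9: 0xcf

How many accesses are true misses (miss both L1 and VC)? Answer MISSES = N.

MISSES = 4

0: 0xcc (blk 25, set 1) → MISS  vc=[]
1: 0xcd (blk 25, set 1) → L1-HIT  vc=[]
2: 0xcb (blk 25, set 1) → L1-HIT  vc=[]
3: 0xf4 (blk 30, set 2) → MISS  vc=[]
4: 0xea (blk 29, set 1) → MISS  vc=[25]
5: 0x88 (blk 17, set 1) → MISS  vc=[25, 29]
6: 0xe9 (blk 29, set 1) → VC-HIT  vc=[25, 17]
7: 0xce (blk 25, set 1) → VC-HIT  vc=[29, 17]
8: 0xca (blk 25, set 1) → L1-HIT  vc=[29, 17]
9: 0xcf (blk 25, set 1) → L1-HIT  vc=[29, 17]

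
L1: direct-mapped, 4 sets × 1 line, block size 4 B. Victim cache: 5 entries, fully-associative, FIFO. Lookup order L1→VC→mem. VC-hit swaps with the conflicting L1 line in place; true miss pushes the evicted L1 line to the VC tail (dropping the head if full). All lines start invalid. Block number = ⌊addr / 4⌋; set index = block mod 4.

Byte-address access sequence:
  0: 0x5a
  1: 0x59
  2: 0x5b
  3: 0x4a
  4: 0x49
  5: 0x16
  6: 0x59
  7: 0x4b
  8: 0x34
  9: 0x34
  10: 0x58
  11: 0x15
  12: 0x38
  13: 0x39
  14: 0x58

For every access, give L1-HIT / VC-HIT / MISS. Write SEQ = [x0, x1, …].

SEQ = [MISS, L1-HIT, L1-HIT, MISS, L1-HIT, MISS, VC-HIT, VC-HIT, MISS, L1-HIT, VC-HIT, VC-HIT, MISS, L1-HIT, VC-HIT]

  [0] addr=0x5a blk=22 s=2: MISS | VC []
  [1] addr=0x59 blk=22 s=2: L1-HIT | VC []
  [2] addr=0x5b blk=22 s=2: L1-HIT | VC []
  [3] addr=0x4a blk=18 s=2: MISS | VC [22]
  [4] addr=0x49 blk=18 s=2: L1-HIT | VC [22]
  [5] addr=0x16 blk=5 s=1: MISS | VC [22]
  [6] addr=0x59 blk=22 s=2: VC-HIT | VC [18]
  [7] addr=0x4b blk=18 s=2: VC-HIT | VC [22]
  [8] addr=0x34 blk=13 s=1: MISS | VC [22, 5]
  [9] addr=0x34 blk=13 s=1: L1-HIT | VC [22, 5]
  [10] addr=0x58 blk=22 s=2: VC-HIT | VC [18, 5]
  [11] addr=0x15 blk=5 s=1: VC-HIT | VC [18, 13]
  [12] addr=0x38 blk=14 s=2: MISS | VC [18, 13, 22]
  [13] addr=0x39 blk=14 s=2: L1-HIT | VC [18, 13, 22]
  [14] addr=0x58 blk=22 s=2: VC-HIT | VC [18, 13, 14]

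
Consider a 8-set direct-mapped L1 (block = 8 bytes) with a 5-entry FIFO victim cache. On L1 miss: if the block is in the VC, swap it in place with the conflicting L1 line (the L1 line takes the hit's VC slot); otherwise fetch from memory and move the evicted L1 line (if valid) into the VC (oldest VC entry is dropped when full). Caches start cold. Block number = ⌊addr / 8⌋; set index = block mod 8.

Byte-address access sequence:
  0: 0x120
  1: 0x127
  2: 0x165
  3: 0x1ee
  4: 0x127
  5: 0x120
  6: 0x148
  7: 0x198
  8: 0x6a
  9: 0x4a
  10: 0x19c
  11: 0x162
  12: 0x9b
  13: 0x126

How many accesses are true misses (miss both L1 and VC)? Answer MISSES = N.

#0 0x120→b36/s4 MISS; vc=[]
#1 0x127→b36/s4 L1-HIT; vc=[]
#2 0x165→b44/s4 MISS; vc=[36]
#3 0x1ee→b61/s5 MISS; vc=[36]
#4 0x127→b36/s4 VC-HIT; vc=[44]
#5 0x120→b36/s4 L1-HIT; vc=[44]
#6 0x148→b41/s1 MISS; vc=[44]
#7 0x198→b51/s3 MISS; vc=[44]
#8 0x6a→b13/s5 MISS; vc=[44,61]
#9 0x4a→b9/s1 MISS; vc=[44,61,41]
#10 0x19c→b51/s3 L1-HIT; vc=[44,61,41]
#11 0x162→b44/s4 VC-HIT; vc=[36,61,41]
#12 0x9b→b19/s3 MISS; vc=[36,61,41,51]
#13 0x126→b36/s4 VC-HIT; vc=[44,61,41,51]

MISSES = 8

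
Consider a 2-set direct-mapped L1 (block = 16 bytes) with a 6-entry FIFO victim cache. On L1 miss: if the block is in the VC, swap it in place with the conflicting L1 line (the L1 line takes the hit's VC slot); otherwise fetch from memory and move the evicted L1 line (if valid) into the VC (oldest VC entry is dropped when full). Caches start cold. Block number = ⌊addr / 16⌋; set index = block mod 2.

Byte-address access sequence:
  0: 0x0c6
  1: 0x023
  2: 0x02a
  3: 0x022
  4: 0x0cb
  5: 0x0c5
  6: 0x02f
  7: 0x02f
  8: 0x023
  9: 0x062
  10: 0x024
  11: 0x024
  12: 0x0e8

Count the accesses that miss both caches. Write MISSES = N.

MISSES = 4

#0 0xc6→b12/s0 MISS; vc=[]
#1 0x23→b2/s0 MISS; vc=[12]
#2 0x2a→b2/s0 L1-HIT; vc=[12]
#3 0x22→b2/s0 L1-HIT; vc=[12]
#4 0xcb→b12/s0 VC-HIT; vc=[2]
#5 0xc5→b12/s0 L1-HIT; vc=[2]
#6 0x2f→b2/s0 VC-HIT; vc=[12]
#7 0x2f→b2/s0 L1-HIT; vc=[12]
#8 0x23→b2/s0 L1-HIT; vc=[12]
#9 0x62→b6/s0 MISS; vc=[12,2]
#10 0x24→b2/s0 VC-HIT; vc=[12,6]
#11 0x24→b2/s0 L1-HIT; vc=[12,6]
#12 0xe8→b14/s0 MISS; vc=[12,6,2]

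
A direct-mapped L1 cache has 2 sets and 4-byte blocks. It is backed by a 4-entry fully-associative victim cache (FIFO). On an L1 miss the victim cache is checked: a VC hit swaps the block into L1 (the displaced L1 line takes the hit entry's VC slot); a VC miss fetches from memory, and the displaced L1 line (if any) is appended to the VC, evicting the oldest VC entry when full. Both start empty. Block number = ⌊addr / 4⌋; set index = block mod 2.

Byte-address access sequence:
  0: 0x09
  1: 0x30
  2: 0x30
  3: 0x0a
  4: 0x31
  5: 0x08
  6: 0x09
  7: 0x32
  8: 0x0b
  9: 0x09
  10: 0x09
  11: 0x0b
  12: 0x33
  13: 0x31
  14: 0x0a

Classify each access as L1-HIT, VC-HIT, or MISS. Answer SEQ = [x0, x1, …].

SEQ = [MISS, MISS, L1-HIT, VC-HIT, VC-HIT, VC-HIT, L1-HIT, VC-HIT, VC-HIT, L1-HIT, L1-HIT, L1-HIT, VC-HIT, L1-HIT, VC-HIT]

0: 0x9 (blk 2, set 0) → MISS  vc=[]
1: 0x30 (blk 12, set 0) → MISS  vc=[2]
2: 0x30 (blk 12, set 0) → L1-HIT  vc=[2]
3: 0xa (blk 2, set 0) → VC-HIT  vc=[12]
4: 0x31 (blk 12, set 0) → VC-HIT  vc=[2]
5: 0x8 (blk 2, set 0) → VC-HIT  vc=[12]
6: 0x9 (blk 2, set 0) → L1-HIT  vc=[12]
7: 0x32 (blk 12, set 0) → VC-HIT  vc=[2]
8: 0xb (blk 2, set 0) → VC-HIT  vc=[12]
9: 0x9 (blk 2, set 0) → L1-HIT  vc=[12]
10: 0x9 (blk 2, set 0) → L1-HIT  vc=[12]
11: 0xb (blk 2, set 0) → L1-HIT  vc=[12]
12: 0x33 (blk 12, set 0) → VC-HIT  vc=[2]
13: 0x31 (blk 12, set 0) → L1-HIT  vc=[2]
14: 0xa (blk 2, set 0) → VC-HIT  vc=[12]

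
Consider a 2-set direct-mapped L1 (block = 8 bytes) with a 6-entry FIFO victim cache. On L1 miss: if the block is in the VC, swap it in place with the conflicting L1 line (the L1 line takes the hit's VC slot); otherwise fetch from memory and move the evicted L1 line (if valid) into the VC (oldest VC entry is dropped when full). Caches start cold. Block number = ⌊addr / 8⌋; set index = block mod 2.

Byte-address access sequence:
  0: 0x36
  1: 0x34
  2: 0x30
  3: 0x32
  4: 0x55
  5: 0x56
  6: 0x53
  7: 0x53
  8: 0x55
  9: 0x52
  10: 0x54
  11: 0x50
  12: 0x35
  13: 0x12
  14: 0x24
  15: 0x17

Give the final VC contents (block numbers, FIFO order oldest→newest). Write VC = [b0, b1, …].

VC = [10, 6, 4]

#0 0x36→b6/s0 MISS; vc=[]
#1 0x34→b6/s0 L1-HIT; vc=[]
#2 0x30→b6/s0 L1-HIT; vc=[]
#3 0x32→b6/s0 L1-HIT; vc=[]
#4 0x55→b10/s0 MISS; vc=[6]
#5 0x56→b10/s0 L1-HIT; vc=[6]
#6 0x53→b10/s0 L1-HIT; vc=[6]
#7 0x53→b10/s0 L1-HIT; vc=[6]
#8 0x55→b10/s0 L1-HIT; vc=[6]
#9 0x52→b10/s0 L1-HIT; vc=[6]
#10 0x54→b10/s0 L1-HIT; vc=[6]
#11 0x50→b10/s0 L1-HIT; vc=[6]
#12 0x35→b6/s0 VC-HIT; vc=[10]
#13 0x12→b2/s0 MISS; vc=[10,6]
#14 0x24→b4/s0 MISS; vc=[10,6,2]
#15 0x17→b2/s0 VC-HIT; vc=[10,6,4]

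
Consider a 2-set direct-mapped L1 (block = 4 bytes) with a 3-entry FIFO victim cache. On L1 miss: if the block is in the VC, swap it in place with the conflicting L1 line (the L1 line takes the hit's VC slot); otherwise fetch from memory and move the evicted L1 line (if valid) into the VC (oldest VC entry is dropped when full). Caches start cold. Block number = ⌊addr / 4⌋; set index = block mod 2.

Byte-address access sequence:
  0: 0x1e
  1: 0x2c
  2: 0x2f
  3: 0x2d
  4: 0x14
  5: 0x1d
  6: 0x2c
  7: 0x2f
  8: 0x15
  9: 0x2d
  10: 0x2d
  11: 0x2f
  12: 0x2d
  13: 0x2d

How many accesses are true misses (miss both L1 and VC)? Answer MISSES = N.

  [0] addr=0x1e blk=7 s=1: MISS | VC []
  [1] addr=0x2c blk=11 s=1: MISS | VC [7]
  [2] addr=0x2f blk=11 s=1: L1-HIT | VC [7]
  [3] addr=0x2d blk=11 s=1: L1-HIT | VC [7]
  [4] addr=0x14 blk=5 s=1: MISS | VC [7, 11]
  [5] addr=0x1d blk=7 s=1: VC-HIT | VC [5, 11]
  [6] addr=0x2c blk=11 s=1: VC-HIT | VC [5, 7]
  [7] addr=0x2f blk=11 s=1: L1-HIT | VC [5, 7]
  [8] addr=0x15 blk=5 s=1: VC-HIT | VC [11, 7]
  [9] addr=0x2d blk=11 s=1: VC-HIT | VC [5, 7]
  [10] addr=0x2d blk=11 s=1: L1-HIT | VC [5, 7]
  [11] addr=0x2f blk=11 s=1: L1-HIT | VC [5, 7]
  [12] addr=0x2d blk=11 s=1: L1-HIT | VC [5, 7]
  [13] addr=0x2d blk=11 s=1: L1-HIT | VC [5, 7]

MISSES = 3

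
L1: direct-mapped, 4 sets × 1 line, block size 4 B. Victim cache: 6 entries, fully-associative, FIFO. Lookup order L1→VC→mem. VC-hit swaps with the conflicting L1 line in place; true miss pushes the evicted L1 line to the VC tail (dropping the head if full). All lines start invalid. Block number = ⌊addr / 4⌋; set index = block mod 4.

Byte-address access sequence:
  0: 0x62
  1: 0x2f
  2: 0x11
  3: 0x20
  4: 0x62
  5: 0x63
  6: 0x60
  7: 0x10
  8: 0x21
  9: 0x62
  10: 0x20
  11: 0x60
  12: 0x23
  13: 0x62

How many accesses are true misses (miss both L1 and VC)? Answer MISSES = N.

MISSES = 4

#0 0x62→b24/s0 MISS; vc=[]
#1 0x2f→b11/s3 MISS; vc=[]
#2 0x11→b4/s0 MISS; vc=[24]
#3 0x20→b8/s0 MISS; vc=[24,4]
#4 0x62→b24/s0 VC-HIT; vc=[8,4]
#5 0x63→b24/s0 L1-HIT; vc=[8,4]
#6 0x60→b24/s0 L1-HIT; vc=[8,4]
#7 0x10→b4/s0 VC-HIT; vc=[8,24]
#8 0x21→b8/s0 VC-HIT; vc=[4,24]
#9 0x62→b24/s0 VC-HIT; vc=[4,8]
#10 0x20→b8/s0 VC-HIT; vc=[4,24]
#11 0x60→b24/s0 VC-HIT; vc=[4,8]
#12 0x23→b8/s0 VC-HIT; vc=[4,24]
#13 0x62→b24/s0 VC-HIT; vc=[4,8]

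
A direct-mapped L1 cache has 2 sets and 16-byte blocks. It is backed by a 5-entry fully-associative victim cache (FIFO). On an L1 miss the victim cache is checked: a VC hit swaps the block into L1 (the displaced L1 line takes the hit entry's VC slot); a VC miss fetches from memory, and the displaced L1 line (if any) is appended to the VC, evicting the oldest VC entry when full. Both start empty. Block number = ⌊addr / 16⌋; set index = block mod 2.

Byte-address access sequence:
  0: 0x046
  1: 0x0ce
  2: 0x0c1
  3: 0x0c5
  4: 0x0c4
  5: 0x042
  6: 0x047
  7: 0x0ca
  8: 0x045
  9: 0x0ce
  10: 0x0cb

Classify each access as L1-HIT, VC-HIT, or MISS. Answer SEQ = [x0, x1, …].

#0 0x46→b4/s0 MISS; vc=[]
#1 0xce→b12/s0 MISS; vc=[4]
#2 0xc1→b12/s0 L1-HIT; vc=[4]
#3 0xc5→b12/s0 L1-HIT; vc=[4]
#4 0xc4→b12/s0 L1-HIT; vc=[4]
#5 0x42→b4/s0 VC-HIT; vc=[12]
#6 0x47→b4/s0 L1-HIT; vc=[12]
#7 0xca→b12/s0 VC-HIT; vc=[4]
#8 0x45→b4/s0 VC-HIT; vc=[12]
#9 0xce→b12/s0 VC-HIT; vc=[4]
#10 0xcb→b12/s0 L1-HIT; vc=[4]

SEQ = [MISS, MISS, L1-HIT, L1-HIT, L1-HIT, VC-HIT, L1-HIT, VC-HIT, VC-HIT, VC-HIT, L1-HIT]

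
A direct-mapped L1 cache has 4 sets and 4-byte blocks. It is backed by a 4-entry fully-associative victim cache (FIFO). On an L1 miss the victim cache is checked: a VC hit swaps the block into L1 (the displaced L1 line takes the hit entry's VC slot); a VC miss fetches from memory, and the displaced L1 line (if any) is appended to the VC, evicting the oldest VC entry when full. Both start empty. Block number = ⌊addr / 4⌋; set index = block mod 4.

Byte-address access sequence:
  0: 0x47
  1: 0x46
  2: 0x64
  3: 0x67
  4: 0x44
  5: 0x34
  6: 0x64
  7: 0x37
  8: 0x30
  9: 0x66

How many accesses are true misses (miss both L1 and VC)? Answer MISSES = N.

MISSES = 4

#0 0x47→b17/s1 MISS; vc=[]
#1 0x46→b17/s1 L1-HIT; vc=[]
#2 0x64→b25/s1 MISS; vc=[17]
#3 0x67→b25/s1 L1-HIT; vc=[17]
#4 0x44→b17/s1 VC-HIT; vc=[25]
#5 0x34→b13/s1 MISS; vc=[25,17]
#6 0x64→b25/s1 VC-HIT; vc=[13,17]
#7 0x37→b13/s1 VC-HIT; vc=[25,17]
#8 0x30→b12/s0 MISS; vc=[25,17]
#9 0x66→b25/s1 VC-HIT; vc=[13,17]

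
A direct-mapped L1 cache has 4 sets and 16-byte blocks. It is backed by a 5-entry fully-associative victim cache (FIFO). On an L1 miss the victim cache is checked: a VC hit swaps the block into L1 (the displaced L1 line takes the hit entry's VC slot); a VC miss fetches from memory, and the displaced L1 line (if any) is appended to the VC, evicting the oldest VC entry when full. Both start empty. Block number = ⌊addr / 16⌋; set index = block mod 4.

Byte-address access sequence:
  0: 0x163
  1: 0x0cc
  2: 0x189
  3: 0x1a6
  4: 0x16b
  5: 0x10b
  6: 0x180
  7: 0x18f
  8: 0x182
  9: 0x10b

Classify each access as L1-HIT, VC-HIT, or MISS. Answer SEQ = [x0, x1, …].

SEQ = [MISS, MISS, MISS, MISS, VC-HIT, MISS, VC-HIT, L1-HIT, L1-HIT, VC-HIT]

#0 0x163→b22/s2 MISS; vc=[]
#1 0xcc→b12/s0 MISS; vc=[]
#2 0x189→b24/s0 MISS; vc=[12]
#3 0x1a6→b26/s2 MISS; vc=[12,22]
#4 0x16b→b22/s2 VC-HIT; vc=[12,26]
#5 0x10b→b16/s0 MISS; vc=[12,26,24]
#6 0x180→b24/s0 VC-HIT; vc=[12,26,16]
#7 0x18f→b24/s0 L1-HIT; vc=[12,26,16]
#8 0x182→b24/s0 L1-HIT; vc=[12,26,16]
#9 0x10b→b16/s0 VC-HIT; vc=[12,26,24]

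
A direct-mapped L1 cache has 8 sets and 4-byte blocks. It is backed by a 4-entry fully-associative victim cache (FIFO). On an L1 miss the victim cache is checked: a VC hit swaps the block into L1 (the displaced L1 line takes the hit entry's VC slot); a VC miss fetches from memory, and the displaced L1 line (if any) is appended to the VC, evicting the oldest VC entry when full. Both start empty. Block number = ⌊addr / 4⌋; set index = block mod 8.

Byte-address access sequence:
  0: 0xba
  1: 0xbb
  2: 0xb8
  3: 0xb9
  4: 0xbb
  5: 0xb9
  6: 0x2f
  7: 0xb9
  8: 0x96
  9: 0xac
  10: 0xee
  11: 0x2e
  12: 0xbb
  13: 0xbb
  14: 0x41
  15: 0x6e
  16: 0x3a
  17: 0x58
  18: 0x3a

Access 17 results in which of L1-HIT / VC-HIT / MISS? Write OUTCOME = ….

OUTCOME = MISS

  [0] addr=0xba blk=46 s=6: MISS | VC []
  [1] addr=0xbb blk=46 s=6: L1-HIT | VC []
  [2] addr=0xb8 blk=46 s=6: L1-HIT | VC []
  [3] addr=0xb9 blk=46 s=6: L1-HIT | VC []
  [4] addr=0xbb blk=46 s=6: L1-HIT | VC []
  [5] addr=0xb9 blk=46 s=6: L1-HIT | VC []
  [6] addr=0x2f blk=11 s=3: MISS | VC []
  [7] addr=0xb9 blk=46 s=6: L1-HIT | VC []
  [8] addr=0x96 blk=37 s=5: MISS | VC []
  [9] addr=0xac blk=43 s=3: MISS | VC [11]
  [10] addr=0xee blk=59 s=3: MISS | VC [11, 43]
  [11] addr=0x2e blk=11 s=3: VC-HIT | VC [59, 43]
  [12] addr=0xbb blk=46 s=6: L1-HIT | VC [59, 43]
  [13] addr=0xbb blk=46 s=6: L1-HIT | VC [59, 43]
  [14] addr=0x41 blk=16 s=0: MISS | VC [59, 43]
  [15] addr=0x6e blk=27 s=3: MISS | VC [59, 43, 11]
  [16] addr=0x3a blk=14 s=6: MISS | VC [59, 43, 11, 46]
  [17] addr=0x58 blk=22 s=6: MISS | VC [43, 11, 46, 14]
  [18] addr=0x3a blk=14 s=6: VC-HIT | VC [43, 11, 46, 22]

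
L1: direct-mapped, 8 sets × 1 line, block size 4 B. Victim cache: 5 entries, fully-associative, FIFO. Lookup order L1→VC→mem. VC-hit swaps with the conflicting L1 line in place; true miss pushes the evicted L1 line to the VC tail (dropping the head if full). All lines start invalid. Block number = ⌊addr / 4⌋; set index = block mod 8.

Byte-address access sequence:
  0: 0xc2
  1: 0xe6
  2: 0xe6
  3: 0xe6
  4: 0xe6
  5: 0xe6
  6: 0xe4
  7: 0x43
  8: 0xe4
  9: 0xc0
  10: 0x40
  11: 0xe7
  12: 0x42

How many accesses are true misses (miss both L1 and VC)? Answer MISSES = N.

0: 0xc2 (blk 48, set 0) → MISS  vc=[]
1: 0xe6 (blk 57, set 1) → MISS  vc=[]
2: 0xe6 (blk 57, set 1) → L1-HIT  vc=[]
3: 0xe6 (blk 57, set 1) → L1-HIT  vc=[]
4: 0xe6 (blk 57, set 1) → L1-HIT  vc=[]
5: 0xe6 (blk 57, set 1) → L1-HIT  vc=[]
6: 0xe4 (blk 57, set 1) → L1-HIT  vc=[]
7: 0x43 (blk 16, set 0) → MISS  vc=[48]
8: 0xe4 (blk 57, set 1) → L1-HIT  vc=[48]
9: 0xc0 (blk 48, set 0) → VC-HIT  vc=[16]
10: 0x40 (blk 16, set 0) → VC-HIT  vc=[48]
11: 0xe7 (blk 57, set 1) → L1-HIT  vc=[48]
12: 0x42 (blk 16, set 0) → L1-HIT  vc=[48]

MISSES = 3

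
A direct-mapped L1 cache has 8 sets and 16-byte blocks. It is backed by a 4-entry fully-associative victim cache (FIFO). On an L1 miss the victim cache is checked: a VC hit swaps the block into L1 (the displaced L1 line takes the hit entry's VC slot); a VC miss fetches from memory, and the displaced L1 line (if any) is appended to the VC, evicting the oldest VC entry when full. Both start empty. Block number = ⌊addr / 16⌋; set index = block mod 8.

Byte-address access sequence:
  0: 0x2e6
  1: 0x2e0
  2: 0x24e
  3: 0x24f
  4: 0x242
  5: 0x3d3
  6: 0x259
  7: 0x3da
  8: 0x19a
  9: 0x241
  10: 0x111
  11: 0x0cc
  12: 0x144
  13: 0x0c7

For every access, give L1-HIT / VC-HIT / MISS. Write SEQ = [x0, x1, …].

0: 0x2e6 (blk 46, set 6) → MISS  vc=[]
1: 0x2e0 (blk 46, set 6) → L1-HIT  vc=[]
2: 0x24e (blk 36, set 4) → MISS  vc=[]
3: 0x24f (blk 36, set 4) → L1-HIT  vc=[]
4: 0x242 (blk 36, set 4) → L1-HIT  vc=[]
5: 0x3d3 (blk 61, set 5) → MISS  vc=[]
6: 0x259 (blk 37, set 5) → MISS  vc=[61]
7: 0x3da (blk 61, set 5) → VC-HIT  vc=[37]
8: 0x19a (blk 25, set 1) → MISS  vc=[37]
9: 0x241 (blk 36, set 4) → L1-HIT  vc=[37]
10: 0x111 (blk 17, set 1) → MISS  vc=[37, 25]
11: 0xcc (blk 12, set 4) → MISS  vc=[37, 25, 36]
12: 0x144 (blk 20, set 4) → MISS  vc=[37, 25, 36, 12]
13: 0xc7 (blk 12, set 4) → VC-HIT  vc=[37, 25, 36, 20]

SEQ = [MISS, L1-HIT, MISS, L1-HIT, L1-HIT, MISS, MISS, VC-HIT, MISS, L1-HIT, MISS, MISS, MISS, VC-HIT]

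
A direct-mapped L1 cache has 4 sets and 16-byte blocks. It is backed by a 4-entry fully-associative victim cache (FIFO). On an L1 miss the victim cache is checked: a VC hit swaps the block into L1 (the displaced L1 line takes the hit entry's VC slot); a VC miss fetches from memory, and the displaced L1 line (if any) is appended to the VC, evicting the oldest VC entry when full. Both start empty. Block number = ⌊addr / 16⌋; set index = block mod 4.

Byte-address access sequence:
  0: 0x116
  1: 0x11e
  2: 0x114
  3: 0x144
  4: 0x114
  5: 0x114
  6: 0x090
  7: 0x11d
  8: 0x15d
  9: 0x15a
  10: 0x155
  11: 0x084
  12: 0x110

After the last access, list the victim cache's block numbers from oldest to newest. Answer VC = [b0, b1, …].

0: 0x116 (blk 17, set 1) → MISS  vc=[]
1: 0x11e (blk 17, set 1) → L1-HIT  vc=[]
2: 0x114 (blk 17, set 1) → L1-HIT  vc=[]
3: 0x144 (blk 20, set 0) → MISS  vc=[]
4: 0x114 (blk 17, set 1) → L1-HIT  vc=[]
5: 0x114 (blk 17, set 1) → L1-HIT  vc=[]
6: 0x90 (blk 9, set 1) → MISS  vc=[17]
7: 0x11d (blk 17, set 1) → VC-HIT  vc=[9]
8: 0x15d (blk 21, set 1) → MISS  vc=[9, 17]
9: 0x15a (blk 21, set 1) → L1-HIT  vc=[9, 17]
10: 0x155 (blk 21, set 1) → L1-HIT  vc=[9, 17]
11: 0x84 (blk 8, set 0) → MISS  vc=[9, 17, 20]
12: 0x110 (blk 17, set 1) → VC-HIT  vc=[9, 21, 20]

VC = [9, 21, 20]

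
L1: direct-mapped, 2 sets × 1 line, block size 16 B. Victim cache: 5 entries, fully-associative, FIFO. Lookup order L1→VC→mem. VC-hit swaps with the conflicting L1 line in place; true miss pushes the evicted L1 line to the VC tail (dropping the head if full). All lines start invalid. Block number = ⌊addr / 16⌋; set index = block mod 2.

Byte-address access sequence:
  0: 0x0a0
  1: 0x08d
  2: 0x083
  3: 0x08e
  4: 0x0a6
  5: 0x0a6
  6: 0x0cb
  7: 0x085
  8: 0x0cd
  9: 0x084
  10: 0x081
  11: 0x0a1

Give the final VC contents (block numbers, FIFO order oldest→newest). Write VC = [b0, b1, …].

VC = [12, 8]

0: 0xa0 (blk 10, set 0) → MISS  vc=[]
1: 0x8d (blk 8, set 0) → MISS  vc=[10]
2: 0x83 (blk 8, set 0) → L1-HIT  vc=[10]
3: 0x8e (blk 8, set 0) → L1-HIT  vc=[10]
4: 0xa6 (blk 10, set 0) → VC-HIT  vc=[8]
5: 0xa6 (blk 10, set 0) → L1-HIT  vc=[8]
6: 0xcb (blk 12, set 0) → MISS  vc=[8, 10]
7: 0x85 (blk 8, set 0) → VC-HIT  vc=[12, 10]
8: 0xcd (blk 12, set 0) → VC-HIT  vc=[8, 10]
9: 0x84 (blk 8, set 0) → VC-HIT  vc=[12, 10]
10: 0x81 (blk 8, set 0) → L1-HIT  vc=[12, 10]
11: 0xa1 (blk 10, set 0) → VC-HIT  vc=[12, 8]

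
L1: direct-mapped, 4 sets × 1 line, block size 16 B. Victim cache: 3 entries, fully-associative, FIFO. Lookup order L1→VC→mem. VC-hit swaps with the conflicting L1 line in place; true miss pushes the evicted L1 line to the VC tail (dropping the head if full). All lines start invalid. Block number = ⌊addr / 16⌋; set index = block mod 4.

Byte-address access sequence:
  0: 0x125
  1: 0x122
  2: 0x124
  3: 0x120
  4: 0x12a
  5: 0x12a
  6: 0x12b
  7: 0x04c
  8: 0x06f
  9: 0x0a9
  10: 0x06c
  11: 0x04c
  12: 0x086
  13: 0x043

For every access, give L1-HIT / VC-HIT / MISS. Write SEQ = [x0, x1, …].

  [0] addr=0x125 blk=18 s=2: MISS | VC []
  [1] addr=0x122 blk=18 s=2: L1-HIT | VC []
  [2] addr=0x124 blk=18 s=2: L1-HIT | VC []
  [3] addr=0x120 blk=18 s=2: L1-HIT | VC []
  [4] addr=0x12a blk=18 s=2: L1-HIT | VC []
  [5] addr=0x12a blk=18 s=2: L1-HIT | VC []
  [6] addr=0x12b blk=18 s=2: L1-HIT | VC []
  [7] addr=0x4c blk=4 s=0: MISS | VC []
  [8] addr=0x6f blk=6 s=2: MISS | VC [18]
  [9] addr=0xa9 blk=10 s=2: MISS | VC [18, 6]
  [10] addr=0x6c blk=6 s=2: VC-HIT | VC [18, 10]
  [11] addr=0x4c blk=4 s=0: L1-HIT | VC [18, 10]
  [12] addr=0x86 blk=8 s=0: MISS | VC [18, 10, 4]
  [13] addr=0x43 blk=4 s=0: VC-HIT | VC [18, 10, 8]

SEQ = [MISS, L1-HIT, L1-HIT, L1-HIT, L1-HIT, L1-HIT, L1-HIT, MISS, MISS, MISS, VC-HIT, L1-HIT, MISS, VC-HIT]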